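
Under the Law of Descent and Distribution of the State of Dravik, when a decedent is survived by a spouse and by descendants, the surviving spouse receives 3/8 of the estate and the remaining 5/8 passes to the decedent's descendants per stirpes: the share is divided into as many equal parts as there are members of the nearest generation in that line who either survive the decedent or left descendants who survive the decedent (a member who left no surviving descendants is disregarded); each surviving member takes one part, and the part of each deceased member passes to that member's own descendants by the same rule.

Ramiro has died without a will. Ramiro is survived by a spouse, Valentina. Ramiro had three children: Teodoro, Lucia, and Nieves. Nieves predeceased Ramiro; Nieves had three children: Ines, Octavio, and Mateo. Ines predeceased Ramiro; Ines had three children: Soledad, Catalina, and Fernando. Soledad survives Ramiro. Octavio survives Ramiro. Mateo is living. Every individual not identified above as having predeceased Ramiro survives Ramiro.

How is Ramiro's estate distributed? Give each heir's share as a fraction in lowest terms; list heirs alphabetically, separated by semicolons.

Catalina 5/216; Fernando 5/216; Lucia 5/24; Mateo 5/72; Octavio 5/72; Soledad 5/216; Teodoro 5/24; Valentina 3/8

Valentina, as surviving spouse, takes 3/8.
The remaining 5/8 passes to Ramiro's descendants per stirpes.
The 5/8 is divided into 3 equal shares of 5/24 among Teodoro, Lucia, Nieves.
Teodoro is living and takes 5/24.
Lucia is living and takes 5/24.
Nieves predeceased; the 5/24 allotted to Nieves's branch passes to Nieves's issue by representation.
The 5/24 is divided into 3 equal shares of 5/72 among Ines, Octavio, Mateo.
Ines predeceased; the 5/72 allotted to Ines's branch passes to Ines's issue by representation.
The 5/72 is divided into 3 equal shares of 5/216 among Soledad, Catalina, Fernando.
Soledad is living and takes 5/216.
Catalina is living and takes 5/216.
Fernando is living and takes 5/216.
Octavio is living and takes 5/72.
Mateo is living and takes 5/72.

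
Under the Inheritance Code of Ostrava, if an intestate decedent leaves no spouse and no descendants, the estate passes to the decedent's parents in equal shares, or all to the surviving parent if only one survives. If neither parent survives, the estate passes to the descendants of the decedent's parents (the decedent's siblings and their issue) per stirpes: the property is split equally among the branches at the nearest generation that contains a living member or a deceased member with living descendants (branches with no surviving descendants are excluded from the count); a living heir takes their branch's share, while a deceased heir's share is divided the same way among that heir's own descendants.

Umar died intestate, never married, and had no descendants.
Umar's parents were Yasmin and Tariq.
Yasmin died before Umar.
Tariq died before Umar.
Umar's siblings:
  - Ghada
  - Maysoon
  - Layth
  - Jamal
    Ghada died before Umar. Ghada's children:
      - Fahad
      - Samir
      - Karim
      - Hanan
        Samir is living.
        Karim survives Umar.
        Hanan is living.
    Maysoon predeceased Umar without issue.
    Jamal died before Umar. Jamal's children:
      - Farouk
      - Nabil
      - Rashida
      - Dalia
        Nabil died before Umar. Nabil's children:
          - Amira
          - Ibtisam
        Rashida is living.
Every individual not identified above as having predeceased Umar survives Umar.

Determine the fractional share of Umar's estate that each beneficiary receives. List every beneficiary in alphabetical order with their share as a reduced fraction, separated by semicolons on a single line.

Amira 1/24; Dalia 1/12; Fahad 1/12; Farouk 1/12; Hanan 1/12; Ibtisam 1/24; Karim 1/12; Layth 1/3; Rashida 1/12; Samir 1/12

Neither parent survives and there are no descendants, so the estate passes to Umar's siblings and their issue per stirpes.
Maysoon left no surviving issue, so that branch lapses and is disregarded.
The estate is divided into 3 equal shares of 1/3 among Ghada, Layth, Jamal.
Ghada predeceased; the 1/3 allotted to Ghada's branch passes to Ghada's issue by representation.
The 1/3 is divided into 4 equal shares of 1/12 among Fahad, Samir, Karim, Hanan.
Fahad is living and takes 1/12.
Samir is living and takes 1/12.
Karim is living and takes 1/12.
Hanan is living and takes 1/12.
Layth is living and takes 1/3.
Jamal predeceased; the 1/3 allotted to Jamal's branch passes to Jamal's issue by representation.
The 1/3 is divided into 4 equal shares of 1/12 among Farouk, Nabil, Rashida, Dalia.
Farouk is living and takes 1/12.
Nabil predeceased; the 1/12 allotted to Nabil's branch passes to Nabil's issue by representation.
The 1/12 is divided into 2 equal shares of 1/24 among Amira, Ibtisam.
Amira is living and takes 1/24.
Ibtisam is living and takes 1/24.
Rashida is living and takes 1/12.
Dalia is living and takes 1/12.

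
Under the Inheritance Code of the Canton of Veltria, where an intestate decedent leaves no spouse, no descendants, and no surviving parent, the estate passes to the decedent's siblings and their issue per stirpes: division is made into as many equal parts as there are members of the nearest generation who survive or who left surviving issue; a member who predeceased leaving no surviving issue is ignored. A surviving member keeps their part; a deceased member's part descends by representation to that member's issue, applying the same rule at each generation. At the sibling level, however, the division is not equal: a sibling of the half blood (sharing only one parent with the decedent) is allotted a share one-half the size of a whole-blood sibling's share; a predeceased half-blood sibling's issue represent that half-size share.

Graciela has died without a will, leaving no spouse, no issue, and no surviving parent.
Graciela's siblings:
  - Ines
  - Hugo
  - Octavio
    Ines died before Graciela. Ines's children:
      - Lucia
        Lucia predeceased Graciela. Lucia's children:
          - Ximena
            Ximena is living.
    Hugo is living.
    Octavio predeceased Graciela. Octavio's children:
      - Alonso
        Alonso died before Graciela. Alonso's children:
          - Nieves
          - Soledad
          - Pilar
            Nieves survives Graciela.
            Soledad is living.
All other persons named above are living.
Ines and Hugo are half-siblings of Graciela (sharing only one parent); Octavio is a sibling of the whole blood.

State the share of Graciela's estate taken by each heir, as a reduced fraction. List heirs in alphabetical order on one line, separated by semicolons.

Hugo 1/4; Nieves 1/6; Pilar 1/6; Soledad 1/6; Ximena 1/4

No spouse, descendants, or parent survives, so the estate passes to Graciela's siblings per stirpes.
Half-blood siblings count for one-half the weight of whole-blood siblings at the initial division.
Dividing 1 in proportion to weights (total weight 2): Ines (weight 1/2) → 1/4; Hugo (weight 1/2) → 1/4; Octavio (weight 1) → 1/2.
Ines predeceased; the 1/4 allotted to Ines's branch passes to Ines's issue by representation.
Lucia's line is the sole branch at this level, so the full 1/4 passes to Lucia's issue by representation.
Ximena is the sole taker at this level and receives the full 1/4.
Hugo is living and takes 1/4.
Octavio predeceased; the 1/2 allotted to Octavio's branch passes to Octavio's issue by representation.
Alonso's line is the sole branch at this level, so the full 1/2 passes to Alonso's issue by representation.
The 1/2 is divided into 3 equal shares of 1/6 among Nieves, Soledad, Pilar.
Nieves is living and takes 1/6.
Soledad is living and takes 1/6.
Pilar is living and takes 1/6.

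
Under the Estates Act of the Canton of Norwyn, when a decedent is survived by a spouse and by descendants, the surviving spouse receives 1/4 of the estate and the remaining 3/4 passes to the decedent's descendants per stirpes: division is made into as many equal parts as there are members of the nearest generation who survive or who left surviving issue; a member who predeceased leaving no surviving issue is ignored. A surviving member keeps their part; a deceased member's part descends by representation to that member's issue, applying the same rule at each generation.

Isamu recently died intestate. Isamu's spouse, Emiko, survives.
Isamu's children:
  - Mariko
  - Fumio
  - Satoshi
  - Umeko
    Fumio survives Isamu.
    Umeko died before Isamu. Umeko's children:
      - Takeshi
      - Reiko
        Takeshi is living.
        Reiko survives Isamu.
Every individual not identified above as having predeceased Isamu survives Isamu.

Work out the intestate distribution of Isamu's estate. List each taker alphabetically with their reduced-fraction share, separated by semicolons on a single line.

Emiko 1/4; Fumio 3/16; Mariko 3/16; Reiko 3/32; Satoshi 3/16; Takeshi 3/32

Emiko, as surviving spouse, takes 1/4.
The remaining 3/4 passes to Isamu's descendants per stirpes.
The 3/4 is divided into 4 equal shares of 3/16 among Mariko, Fumio, Satoshi, Umeko.
Mariko is living and takes 3/16.
Fumio is living and takes 3/16.
Satoshi is living and takes 3/16.
Umeko predeceased; the 3/16 allotted to Umeko's branch passes to Umeko's issue by representation.
The 3/16 is divided into 2 equal shares of 3/32 among Takeshi, Reiko.
Takeshi is living and takes 3/32.
Reiko is living and takes 3/32.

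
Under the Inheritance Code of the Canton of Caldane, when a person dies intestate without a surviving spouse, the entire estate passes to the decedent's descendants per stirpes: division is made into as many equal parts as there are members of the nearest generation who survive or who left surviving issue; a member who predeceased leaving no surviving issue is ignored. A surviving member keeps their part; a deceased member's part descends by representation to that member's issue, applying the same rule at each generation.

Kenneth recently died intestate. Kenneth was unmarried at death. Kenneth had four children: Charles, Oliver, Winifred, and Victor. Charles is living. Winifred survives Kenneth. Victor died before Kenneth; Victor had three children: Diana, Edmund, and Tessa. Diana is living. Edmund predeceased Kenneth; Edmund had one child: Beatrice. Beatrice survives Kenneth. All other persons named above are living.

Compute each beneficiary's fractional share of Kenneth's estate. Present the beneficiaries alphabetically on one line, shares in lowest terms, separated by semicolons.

There is no surviving spouse, so the entire estate passes to Kenneth's descendants per stirpes.
The estate is divided into 4 equal shares of 1/4 among Charles, Oliver, Winifred, Victor.
Charles is living and takes 1/4.
Oliver is living and takes 1/4.
Winifred is living and takes 1/4.
Victor predeceased; the 1/4 allotted to Victor's branch passes to Victor's issue by representation.
The 1/4 is divided into 3 equal shares of 1/12 among Diana, Edmund, Tessa.
Diana is living and takes 1/12.
Edmund predeceased; the 1/12 allotted to Edmund's branch passes to Edmund's issue by representation.
Beatrice is the sole taker at this level and receives the full 1/12.
Tessa is living and takes 1/12.

Beatrice 1/12; Charles 1/4; Diana 1/12; Oliver 1/4; Tessa 1/12; Winifred 1/4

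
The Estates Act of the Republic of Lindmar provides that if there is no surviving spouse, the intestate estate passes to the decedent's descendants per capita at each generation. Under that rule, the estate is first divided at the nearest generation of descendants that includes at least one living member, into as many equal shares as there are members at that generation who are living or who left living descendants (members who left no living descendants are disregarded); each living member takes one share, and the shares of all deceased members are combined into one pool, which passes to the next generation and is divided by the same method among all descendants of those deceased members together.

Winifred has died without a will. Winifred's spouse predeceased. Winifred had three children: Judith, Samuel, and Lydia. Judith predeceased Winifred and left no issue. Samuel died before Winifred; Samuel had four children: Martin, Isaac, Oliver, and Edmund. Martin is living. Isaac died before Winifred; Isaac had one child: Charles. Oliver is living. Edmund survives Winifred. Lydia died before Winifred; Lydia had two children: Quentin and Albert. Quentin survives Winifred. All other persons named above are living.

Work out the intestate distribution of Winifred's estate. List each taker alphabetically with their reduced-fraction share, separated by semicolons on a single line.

There is no surviving spouse, so the entire estate passes to Winifred's descendants per capita at each generation.
No one at generation 1 (Samuel, Lydia) is living; moving to the next generation.
At generation 2 (Martin, Isaac, Oliver, Edmund, Quentin, Albert) there are 6 shares of (1)/6 = 1/6 each.
Living: Martin, Oliver, Edmund, Quentin, and Albert — each takes 1/6.
Deceased: Isaac. That 1/6 share is carried to generation 3.
At generation 3 (Charles) there are 1 shares of (1/6)/1 = 1/6 each.
Living: Charles — each takes 1/6.

Albert 1/6; Charles 1/6; Edmund 1/6; Martin 1/6; Oliver 1/6; Quentin 1/6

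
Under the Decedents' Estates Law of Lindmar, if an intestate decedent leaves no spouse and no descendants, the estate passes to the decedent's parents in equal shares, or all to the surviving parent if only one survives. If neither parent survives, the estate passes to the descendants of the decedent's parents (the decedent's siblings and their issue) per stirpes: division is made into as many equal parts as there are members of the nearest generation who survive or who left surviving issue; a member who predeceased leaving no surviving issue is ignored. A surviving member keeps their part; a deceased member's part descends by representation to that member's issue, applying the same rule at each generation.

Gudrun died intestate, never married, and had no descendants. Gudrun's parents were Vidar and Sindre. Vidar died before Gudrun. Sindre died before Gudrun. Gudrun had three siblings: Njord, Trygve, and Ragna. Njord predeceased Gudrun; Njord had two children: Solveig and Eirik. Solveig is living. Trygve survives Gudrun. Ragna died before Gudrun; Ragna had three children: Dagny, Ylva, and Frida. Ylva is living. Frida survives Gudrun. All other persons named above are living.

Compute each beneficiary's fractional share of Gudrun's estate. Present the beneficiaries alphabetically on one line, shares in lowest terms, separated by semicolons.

Neither parent survives and there are no descendants, so the estate passes to Gudrun's siblings and their issue per stirpes.
The estate is divided into 3 equal shares of 1/3 among Njord, Trygve, Ragna.
Njord predeceased; the 1/3 allotted to Njord's branch passes to Njord's issue by representation.
The 1/3 is divided into 2 equal shares of 1/6 among Solveig, Eirik.
Solveig is living and takes 1/6.
Eirik is living and takes 1/6.
Trygve is living and takes 1/3.
Ragna predeceased; the 1/3 allotted to Ragna's branch passes to Ragna's issue by representation.
The 1/3 is divided into 3 equal shares of 1/9 among Dagny, Ylva, Frida.
Dagny is living and takes 1/9.
Ylva is living and takes 1/9.
Frida is living and takes 1/9.

Dagny 1/9; Eirik 1/6; Frida 1/9; Solveig 1/6; Trygve 1/3; Ylva 1/9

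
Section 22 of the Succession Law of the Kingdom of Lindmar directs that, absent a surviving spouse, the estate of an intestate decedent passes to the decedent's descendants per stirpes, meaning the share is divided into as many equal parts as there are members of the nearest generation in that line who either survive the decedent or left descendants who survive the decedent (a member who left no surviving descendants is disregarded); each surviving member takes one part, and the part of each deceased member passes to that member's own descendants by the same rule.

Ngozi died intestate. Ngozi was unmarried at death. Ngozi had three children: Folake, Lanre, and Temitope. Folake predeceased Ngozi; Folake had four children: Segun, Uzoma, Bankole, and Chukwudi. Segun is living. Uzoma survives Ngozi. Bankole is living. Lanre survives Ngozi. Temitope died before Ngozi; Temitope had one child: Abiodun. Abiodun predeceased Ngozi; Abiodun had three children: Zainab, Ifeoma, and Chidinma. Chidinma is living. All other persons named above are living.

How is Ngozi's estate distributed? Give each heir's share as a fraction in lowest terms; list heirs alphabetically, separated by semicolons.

Bankole 1/12; Chidinma 1/9; Chukwudi 1/12; Ifeoma 1/9; Lanre 1/3; Segun 1/12; Uzoma 1/12; Zainab 1/9

There is no surviving spouse, so the entire estate passes to Ngozi's descendants per stirpes.
The estate is divided into 3 equal shares of 1/3 among Folake, Lanre, Temitope.
Folake predeceased; the 1/3 allotted to Folake's branch passes to Folake's issue by representation.
The 1/3 is divided into 4 equal shares of 1/12 among Segun, Uzoma, Bankole, Chukwudi.
Segun is living and takes 1/12.
Uzoma is living and takes 1/12.
Bankole is living and takes 1/12.
Chukwudi is living and takes 1/12.
Lanre is living and takes 1/3.
Temitope predeceased; the 1/3 allotted to Temitope's branch passes to Temitope's issue by representation.
Abiodun's line is the sole branch at this level, so the full 1/3 passes to Abiodun's issue by representation.
The 1/3 is divided into 3 equal shares of 1/9 among Zainab, Ifeoma, Chidinma.
Zainab is living and takes 1/9.
Ifeoma is living and takes 1/9.
Chidinma is living and takes 1/9.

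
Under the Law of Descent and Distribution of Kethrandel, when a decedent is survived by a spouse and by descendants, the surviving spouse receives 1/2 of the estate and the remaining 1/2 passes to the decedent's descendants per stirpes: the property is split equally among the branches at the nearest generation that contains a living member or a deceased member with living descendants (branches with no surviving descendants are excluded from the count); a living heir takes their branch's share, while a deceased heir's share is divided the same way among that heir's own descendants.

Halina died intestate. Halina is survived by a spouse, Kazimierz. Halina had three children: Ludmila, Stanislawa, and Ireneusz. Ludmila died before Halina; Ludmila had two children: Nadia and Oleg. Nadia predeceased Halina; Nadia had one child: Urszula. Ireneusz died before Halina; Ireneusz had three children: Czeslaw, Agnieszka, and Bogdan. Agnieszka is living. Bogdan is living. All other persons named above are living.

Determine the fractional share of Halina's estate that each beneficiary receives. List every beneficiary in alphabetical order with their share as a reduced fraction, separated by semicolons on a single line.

Agnieszka 1/18; Bogdan 1/18; Czeslaw 1/18; Kazimierz 1/2; Oleg 1/12; Stanislawa 1/6; Urszula 1/12

Kazimierz, as surviving spouse, takes 1/2.
The remaining 1/2 passes to Halina's descendants per stirpes.
The 1/2 is divided into 3 equal shares of 1/6 among Ludmila, Stanislawa, Ireneusz.
Ludmila predeceased; the 1/6 allotted to Ludmila's branch passes to Ludmila's issue by representation.
The 1/6 is divided into 2 equal shares of 1/12 among Nadia, Oleg.
Nadia predeceased; the 1/12 allotted to Nadia's branch passes to Nadia's issue by representation.
Urszula is the sole taker at this level and receives the full 1/12.
Oleg is living and takes 1/12.
Stanislawa is living and takes 1/6.
Ireneusz predeceased; the 1/6 allotted to Ireneusz's branch passes to Ireneusz's issue by representation.
The 1/6 is divided into 3 equal shares of 1/18 among Czeslaw, Agnieszka, Bogdan.
Czeslaw is living and takes 1/18.
Agnieszka is living and takes 1/18.
Bogdan is living and takes 1/18.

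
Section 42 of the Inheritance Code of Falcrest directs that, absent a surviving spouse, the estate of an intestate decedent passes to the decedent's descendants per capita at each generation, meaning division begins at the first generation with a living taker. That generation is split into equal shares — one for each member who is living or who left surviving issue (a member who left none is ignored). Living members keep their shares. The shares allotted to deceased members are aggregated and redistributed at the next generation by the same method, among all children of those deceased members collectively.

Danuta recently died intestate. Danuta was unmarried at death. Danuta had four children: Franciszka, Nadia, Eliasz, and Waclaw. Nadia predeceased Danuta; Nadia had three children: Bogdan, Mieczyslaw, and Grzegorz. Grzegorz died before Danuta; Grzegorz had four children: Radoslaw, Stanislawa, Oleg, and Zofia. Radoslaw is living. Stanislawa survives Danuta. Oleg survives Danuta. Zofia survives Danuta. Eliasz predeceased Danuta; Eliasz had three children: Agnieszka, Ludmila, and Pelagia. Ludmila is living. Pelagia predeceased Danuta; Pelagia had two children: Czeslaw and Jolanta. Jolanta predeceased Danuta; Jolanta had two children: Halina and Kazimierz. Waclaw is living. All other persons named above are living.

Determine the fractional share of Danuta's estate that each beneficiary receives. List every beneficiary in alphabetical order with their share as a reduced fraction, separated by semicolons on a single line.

There is no surviving spouse, so the entire estate passes to Danuta's descendants per capita at each generation.
At generation 1 (Franciszka, Nadia, Eliasz, Waclaw) there are 4 shares of (1)/4 = 1/4 each.
Living: Franciszka and Waclaw — each takes 1/4.
Deceased: Nadia and Eliasz. Their combined 1/2 is pooled and carried to generation 2.
At generation 2 (Bogdan, Mieczyslaw, Grzegorz, Agnieszka, Ludmila, Pelagia) there are 6 shares of (1/2)/6 = 1/12 each.
Living: Bogdan, Mieczyslaw, Agnieszka, and Ludmila — each takes 1/12.
Deceased: Grzegorz and Pelagia. Their combined 1/6 is pooled and carried to generation 3.
At generation 3 (Radoslaw, Stanislawa, Oleg, Zofia, Czeslaw, Jolanta) there are 6 shares of (1/6)/6 = 1/36 each.
Living: Radoslaw, Stanislawa, Oleg, Zofia, and Czeslaw — each takes 1/36.
Deceased: Jolanta. That 1/36 share is carried to generation 4.
At generation 4 (Halina, Kazimierz) there are 2 shares of (1/36)/2 = 1/72 each.
Living: Halina and Kazimierz — each takes 1/72.

Agnieszka 1/12; Bogdan 1/12; Czeslaw 1/36; Franciszka 1/4; Halina 1/72; Kazimierz 1/72; Ludmila 1/12; Mieczyslaw 1/12; Oleg 1/36; Radoslaw 1/36; Stanislawa 1/36; Waclaw 1/4; Zofia 1/36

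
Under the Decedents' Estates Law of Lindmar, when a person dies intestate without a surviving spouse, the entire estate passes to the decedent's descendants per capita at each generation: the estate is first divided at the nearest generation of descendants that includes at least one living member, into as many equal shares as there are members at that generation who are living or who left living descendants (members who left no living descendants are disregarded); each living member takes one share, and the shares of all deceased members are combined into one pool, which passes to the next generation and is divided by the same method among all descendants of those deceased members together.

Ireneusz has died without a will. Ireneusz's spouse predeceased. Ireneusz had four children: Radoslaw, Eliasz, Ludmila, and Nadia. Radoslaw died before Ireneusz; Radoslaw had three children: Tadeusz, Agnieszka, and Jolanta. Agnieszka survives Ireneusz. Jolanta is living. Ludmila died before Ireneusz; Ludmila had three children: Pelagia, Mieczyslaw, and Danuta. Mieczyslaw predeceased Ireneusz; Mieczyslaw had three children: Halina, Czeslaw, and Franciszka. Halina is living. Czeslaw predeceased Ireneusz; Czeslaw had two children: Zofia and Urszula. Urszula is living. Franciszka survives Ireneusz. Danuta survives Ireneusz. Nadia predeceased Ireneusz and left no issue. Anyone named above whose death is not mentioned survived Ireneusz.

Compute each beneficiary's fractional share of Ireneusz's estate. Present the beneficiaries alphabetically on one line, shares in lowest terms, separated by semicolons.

Agnieszka 1/9; Danuta 1/9; Eliasz 1/3; Franciszka 1/27; Halina 1/27; Jolanta 1/9; Pelagia 1/9; Tadeusz 1/9; Urszula 1/54; Zofia 1/54

There is no surviving spouse, so the entire estate passes to Ireneusz's descendants per capita at each generation.
At generation 1 (Radoslaw, Eliasz, Ludmila) there are 3 shares of (1)/3 = 1/3 each.
Living: Eliasz — each takes 1/3.
Deceased: Radoslaw and Ludmila. Their combined 2/3 is pooled and carried to generation 2.
At generation 2 (Tadeusz, Agnieszka, Jolanta, Pelagia, Mieczyslaw, Danuta) there are 6 shares of (2/3)/6 = 1/9 each.
Living: Tadeusz, Agnieszka, Jolanta, Pelagia, and Danuta — each takes 1/9.
Deceased: Mieczyslaw. That 1/9 share is carried to generation 3.
At generation 3 (Halina, Czeslaw, Franciszka) there are 3 shares of (1/9)/3 = 1/27 each.
Living: Halina and Franciszka — each takes 1/27.
Deceased: Czeslaw. That 1/27 share is carried to generation 4.
At generation 4 (Zofia, Urszula) there are 2 shares of (1/27)/2 = 1/54 each.
Living: Zofia and Urszula — each takes 1/54.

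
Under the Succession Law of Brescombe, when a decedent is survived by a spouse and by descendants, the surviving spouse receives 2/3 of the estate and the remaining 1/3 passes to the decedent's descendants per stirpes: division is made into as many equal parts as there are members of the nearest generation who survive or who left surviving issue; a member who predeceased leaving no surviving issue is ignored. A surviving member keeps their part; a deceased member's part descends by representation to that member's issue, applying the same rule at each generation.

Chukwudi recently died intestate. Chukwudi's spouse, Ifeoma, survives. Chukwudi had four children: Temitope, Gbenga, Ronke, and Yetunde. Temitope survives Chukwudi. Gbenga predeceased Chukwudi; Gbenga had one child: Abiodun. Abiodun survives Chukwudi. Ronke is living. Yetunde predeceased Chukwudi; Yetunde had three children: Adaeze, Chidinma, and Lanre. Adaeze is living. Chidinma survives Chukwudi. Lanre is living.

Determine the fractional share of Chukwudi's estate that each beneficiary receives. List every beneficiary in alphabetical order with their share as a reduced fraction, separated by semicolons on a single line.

Abiodun 1/12; Adaeze 1/36; Chidinma 1/36; Ifeoma 2/3; Lanre 1/36; Ronke 1/12; Temitope 1/12

Ifeoma, as surviving spouse, takes 2/3.
The remaining 1/3 passes to Chukwudi's descendants per stirpes.
The 1/3 is divided into 4 equal shares of 1/12 among Temitope, Gbenga, Ronke, Yetunde.
Temitope is living and takes 1/12.
Gbenga predeceased; the 1/12 allotted to Gbenga's branch passes to Gbenga's issue by representation.
Abiodun is the sole taker at this level and receives the full 1/12.
Ronke is living and takes 1/12.
Yetunde predeceased; the 1/12 allotted to Yetunde's branch passes to Yetunde's issue by representation.
The 1/12 is divided into 3 equal shares of 1/36 among Adaeze, Chidinma, Lanre.
Adaeze is living and takes 1/36.
Chidinma is living and takes 1/36.
Lanre is living and takes 1/36.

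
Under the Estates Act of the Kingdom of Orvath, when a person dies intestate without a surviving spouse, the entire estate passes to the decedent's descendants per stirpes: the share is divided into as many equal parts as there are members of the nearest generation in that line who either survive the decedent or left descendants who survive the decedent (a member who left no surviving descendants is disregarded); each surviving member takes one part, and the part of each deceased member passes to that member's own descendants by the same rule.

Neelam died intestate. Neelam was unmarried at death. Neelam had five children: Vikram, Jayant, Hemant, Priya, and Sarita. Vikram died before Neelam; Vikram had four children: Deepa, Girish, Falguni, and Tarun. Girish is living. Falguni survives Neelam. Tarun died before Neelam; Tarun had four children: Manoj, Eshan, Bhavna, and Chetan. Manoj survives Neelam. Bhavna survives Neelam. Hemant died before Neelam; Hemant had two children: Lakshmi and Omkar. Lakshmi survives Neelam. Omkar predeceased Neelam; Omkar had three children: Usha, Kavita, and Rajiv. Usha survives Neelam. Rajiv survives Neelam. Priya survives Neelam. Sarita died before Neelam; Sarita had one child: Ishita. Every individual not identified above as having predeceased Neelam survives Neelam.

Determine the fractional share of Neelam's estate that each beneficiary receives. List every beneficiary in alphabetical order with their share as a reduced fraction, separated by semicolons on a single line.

There is no surviving spouse, so the entire estate passes to Neelam's descendants per stirpes.
The estate is divided into 5 equal shares of 1/5 among Vikram, Jayant, Hemant, Priya, Sarita.
Vikram predeceased; the 1/5 allotted to Vikram's branch passes to Vikram's issue by representation.
The 1/5 is divided into 4 equal shares of 1/20 among Deepa, Girish, Falguni, Tarun.
Deepa is living and takes 1/20.
Girish is living and takes 1/20.
Falguni is living and takes 1/20.
Tarun predeceased; the 1/20 allotted to Tarun's branch passes to Tarun's issue by representation.
The 1/20 is divided into 4 equal shares of 1/80 among Manoj, Eshan, Bhavna, Chetan.
Manoj is living and takes 1/80.
Eshan is living and takes 1/80.
Bhavna is living and takes 1/80.
Chetan is living and takes 1/80.
Jayant is living and takes 1/5.
Hemant predeceased; the 1/5 allotted to Hemant's branch passes to Hemant's issue by representation.
The 1/5 is divided into 2 equal shares of 1/10 among Lakshmi, Omkar.
Lakshmi is living and takes 1/10.
Omkar predeceased; the 1/10 allotted to Omkar's branch passes to Omkar's issue by representation.
The 1/10 is divided into 3 equal shares of 1/30 among Usha, Kavita, Rajiv.
Usha is living and takes 1/30.
Kavita is living and takes 1/30.
Rajiv is living and takes 1/30.
Priya is living and takes 1/5.
Sarita predeceased; the 1/5 allotted to Sarita's branch passes to Sarita's issue by representation.
Ishita is the sole taker at this level and receives the full 1/5.

Bhavna 1/80; Chetan 1/80; Deepa 1/20; Eshan 1/80; Falguni 1/20; Girish 1/20; Ishita 1/5; Jayant 1/5; Kavita 1/30; Lakshmi 1/10; Manoj 1/80; Priya 1/5; Rajiv 1/30; Usha 1/30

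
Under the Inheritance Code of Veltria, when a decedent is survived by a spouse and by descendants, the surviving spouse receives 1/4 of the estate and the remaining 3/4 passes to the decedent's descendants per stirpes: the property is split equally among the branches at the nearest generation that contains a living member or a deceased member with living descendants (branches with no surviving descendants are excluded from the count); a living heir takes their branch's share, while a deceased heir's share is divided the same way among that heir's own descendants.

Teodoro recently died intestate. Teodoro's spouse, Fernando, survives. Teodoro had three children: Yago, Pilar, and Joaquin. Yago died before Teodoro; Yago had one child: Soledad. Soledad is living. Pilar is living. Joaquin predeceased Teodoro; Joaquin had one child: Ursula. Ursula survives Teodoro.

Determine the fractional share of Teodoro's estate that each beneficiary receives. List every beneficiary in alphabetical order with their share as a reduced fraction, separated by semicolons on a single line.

Fernando 1/4; Pilar 1/4; Soledad 1/4; Ursula 1/4

Fernando, as surviving spouse, takes 1/4.
The remaining 3/4 passes to Teodoro's descendants per stirpes.
The 3/4 is divided into 3 equal shares of 1/4 among Yago, Pilar, Joaquin.
Yago predeceased; the 1/4 allotted to Yago's branch passes to Yago's issue by representation.
Soledad is the sole taker at this level and receives the full 1/4.
Pilar is living and takes 1/4.
Joaquin predeceased; the 1/4 allotted to Joaquin's branch passes to Joaquin's issue by representation.
Ursula is the sole taker at this level and receives the full 1/4.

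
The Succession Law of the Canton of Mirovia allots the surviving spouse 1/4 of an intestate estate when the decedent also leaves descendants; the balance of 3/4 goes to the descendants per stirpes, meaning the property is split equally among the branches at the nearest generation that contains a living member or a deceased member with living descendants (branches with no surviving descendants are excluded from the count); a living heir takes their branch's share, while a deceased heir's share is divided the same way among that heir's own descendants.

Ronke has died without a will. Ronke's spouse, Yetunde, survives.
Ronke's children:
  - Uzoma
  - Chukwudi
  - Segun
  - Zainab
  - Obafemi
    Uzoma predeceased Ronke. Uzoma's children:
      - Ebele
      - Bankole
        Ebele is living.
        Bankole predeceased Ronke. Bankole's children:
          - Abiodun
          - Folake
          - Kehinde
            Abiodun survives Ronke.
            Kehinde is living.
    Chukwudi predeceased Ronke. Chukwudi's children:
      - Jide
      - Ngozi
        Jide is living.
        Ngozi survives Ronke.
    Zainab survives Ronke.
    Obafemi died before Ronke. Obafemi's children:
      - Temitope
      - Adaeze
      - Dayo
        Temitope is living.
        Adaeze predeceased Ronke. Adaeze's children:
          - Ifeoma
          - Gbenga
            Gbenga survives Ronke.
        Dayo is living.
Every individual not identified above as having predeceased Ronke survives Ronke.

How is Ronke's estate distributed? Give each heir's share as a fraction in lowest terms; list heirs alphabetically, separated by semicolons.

Abiodun 1/40; Dayo 1/20; Ebele 3/40; Folake 1/40; Gbenga 1/40; Ifeoma 1/40; Jide 3/40; Kehinde 1/40; Ngozi 3/40; Segun 3/20; Temitope 1/20; Yetunde 1/4; Zainab 3/20

Yetunde, as surviving spouse, takes 1/4.
The remaining 3/4 passes to Ronke's descendants per stirpes.
The 3/4 is divided into 5 equal shares of 3/20 among Uzoma, Chukwudi, Segun, Zainab, Obafemi.
Uzoma predeceased; the 3/20 allotted to Uzoma's branch passes to Uzoma's issue by representation.
The 3/20 is divided into 2 equal shares of 3/40 among Ebele, Bankole.
Ebele is living and takes 3/40.
Bankole predeceased; the 3/40 allotted to Bankole's branch passes to Bankole's issue by representation.
The 3/40 is divided into 3 equal shares of 1/40 among Abiodun, Folake, Kehinde.
Abiodun is living and takes 1/40.
Folake is living and takes 1/40.
Kehinde is living and takes 1/40.
Chukwudi predeceased; the 3/20 allotted to Chukwudi's branch passes to Chukwudi's issue by representation.
The 3/20 is divided into 2 equal shares of 3/40 among Jide, Ngozi.
Jide is living and takes 3/40.
Ngozi is living and takes 3/40.
Segun is living and takes 3/20.
Zainab is living and takes 3/20.
Obafemi predeceased; the 3/20 allotted to Obafemi's branch passes to Obafemi's issue by representation.
The 3/20 is divided into 3 equal shares of 1/20 among Temitope, Adaeze, Dayo.
Temitope is living and takes 1/20.
Adaeze predeceased; the 1/20 allotted to Adaeze's branch passes to Adaeze's issue by representation.
The 1/20 is divided into 2 equal shares of 1/40 among Ifeoma, Gbenga.
Ifeoma is living and takes 1/40.
Gbenga is living and takes 1/40.
Dayo is living and takes 1/20.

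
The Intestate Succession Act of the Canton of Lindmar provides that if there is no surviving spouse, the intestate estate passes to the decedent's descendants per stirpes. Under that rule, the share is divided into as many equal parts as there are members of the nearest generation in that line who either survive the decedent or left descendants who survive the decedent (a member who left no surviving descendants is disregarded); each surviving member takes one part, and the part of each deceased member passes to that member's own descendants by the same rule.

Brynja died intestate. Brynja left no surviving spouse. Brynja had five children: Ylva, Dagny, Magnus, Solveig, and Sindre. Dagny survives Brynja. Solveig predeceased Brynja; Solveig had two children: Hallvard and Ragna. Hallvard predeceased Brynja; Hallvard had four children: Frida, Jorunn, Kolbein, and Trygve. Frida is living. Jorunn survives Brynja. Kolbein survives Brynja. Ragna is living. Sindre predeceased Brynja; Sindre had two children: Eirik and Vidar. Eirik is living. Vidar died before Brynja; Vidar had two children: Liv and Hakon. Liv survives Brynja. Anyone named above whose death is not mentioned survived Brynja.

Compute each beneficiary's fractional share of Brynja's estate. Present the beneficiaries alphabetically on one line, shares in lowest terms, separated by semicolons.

Dagny 1/5; Eirik 1/10; Frida 1/40; Hakon 1/20; Jorunn 1/40; Kolbein 1/40; Liv 1/20; Magnus 1/5; Ragna 1/10; Trygve 1/40; Ylva 1/5

There is no surviving spouse, so the entire estate passes to Brynja's descendants per stirpes.
The estate is divided into 5 equal shares of 1/5 among Ylva, Dagny, Magnus, Solveig, Sindre.
Ylva is living and takes 1/5.
Dagny is living and takes 1/5.
Magnus is living and takes 1/5.
Solveig predeceased; the 1/5 allotted to Solveig's branch passes to Solveig's issue by representation.
The 1/5 is divided into 2 equal shares of 1/10 among Hallvard, Ragna.
Hallvard predeceased; the 1/10 allotted to Hallvard's branch passes to Hallvard's issue by representation.
The 1/10 is divided into 4 equal shares of 1/40 among Frida, Jorunn, Kolbein, Trygve.
Frida is living and takes 1/40.
Jorunn is living and takes 1/40.
Kolbein is living and takes 1/40.
Trygve is living and takes 1/40.
Ragna is living and takes 1/10.
Sindre predeceased; the 1/5 allotted to Sindre's branch passes to Sindre's issue by representation.
The 1/5 is divided into 2 equal shares of 1/10 among Eirik, Vidar.
Eirik is living and takes 1/10.
Vidar predeceased; the 1/10 allotted to Vidar's branch passes to Vidar's issue by representation.
The 1/10 is divided into 2 equal shares of 1/20 among Liv, Hakon.
Liv is living and takes 1/20.
Hakon is living and takes 1/20.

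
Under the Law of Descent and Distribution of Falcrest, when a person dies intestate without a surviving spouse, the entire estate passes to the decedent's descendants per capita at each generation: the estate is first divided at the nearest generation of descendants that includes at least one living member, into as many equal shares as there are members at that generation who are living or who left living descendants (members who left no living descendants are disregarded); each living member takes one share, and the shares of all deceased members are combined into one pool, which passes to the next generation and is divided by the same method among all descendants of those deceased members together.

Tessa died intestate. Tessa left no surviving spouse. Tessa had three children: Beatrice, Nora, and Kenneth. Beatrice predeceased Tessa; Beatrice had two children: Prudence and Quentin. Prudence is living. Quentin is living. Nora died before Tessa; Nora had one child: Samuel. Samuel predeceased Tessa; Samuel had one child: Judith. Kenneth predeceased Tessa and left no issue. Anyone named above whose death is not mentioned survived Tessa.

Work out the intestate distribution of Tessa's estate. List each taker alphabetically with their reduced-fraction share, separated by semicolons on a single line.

Judith 1/3; Prudence 1/3; Quentin 1/3

There is no surviving spouse, so the entire estate passes to Tessa's descendants per capita at each generation.
No one at generation 1 (Beatrice, Nora) is living; moving to the next generation.
At generation 2 (Prudence, Quentin, Samuel) there are 3 shares of (1)/3 = 1/3 each.
Living: Prudence and Quentin — each takes 1/3.
Deceased: Samuel. That 1/3 share is carried to generation 3.
At generation 3 (Judith) there are 1 shares of (1/3)/1 = 1/3 each.
Living: Judith — each takes 1/3.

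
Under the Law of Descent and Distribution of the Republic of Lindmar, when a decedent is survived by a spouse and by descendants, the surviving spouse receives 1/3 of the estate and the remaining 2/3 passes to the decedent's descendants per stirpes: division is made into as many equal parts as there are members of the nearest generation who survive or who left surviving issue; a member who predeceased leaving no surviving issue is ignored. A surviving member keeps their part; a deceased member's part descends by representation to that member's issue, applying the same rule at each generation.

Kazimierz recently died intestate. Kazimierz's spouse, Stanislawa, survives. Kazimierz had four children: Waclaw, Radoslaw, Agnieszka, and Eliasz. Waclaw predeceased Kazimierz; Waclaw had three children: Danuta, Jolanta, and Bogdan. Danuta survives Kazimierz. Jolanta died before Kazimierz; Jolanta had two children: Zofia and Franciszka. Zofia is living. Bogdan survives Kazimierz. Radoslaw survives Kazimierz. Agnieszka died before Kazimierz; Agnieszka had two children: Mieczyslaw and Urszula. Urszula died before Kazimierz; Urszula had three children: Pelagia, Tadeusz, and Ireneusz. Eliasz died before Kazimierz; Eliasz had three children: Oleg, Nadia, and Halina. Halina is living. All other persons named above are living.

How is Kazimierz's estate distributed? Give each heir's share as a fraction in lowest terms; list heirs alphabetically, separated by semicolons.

Bogdan 1/18; Danuta 1/18; Franciszka 1/36; Halina 1/18; Ireneusz 1/36; Mieczyslaw 1/12; Nadia 1/18; Oleg 1/18; Pelagia 1/36; Radoslaw 1/6; Stanislawa 1/3; Tadeusz 1/36; Zofia 1/36

Stanislawa, as surviving spouse, takes 1/3.
The remaining 2/3 passes to Kazimierz's descendants per stirpes.
The 2/3 is divided into 4 equal shares of 1/6 among Waclaw, Radoslaw, Agnieszka, Eliasz.
Waclaw predeceased; the 1/6 allotted to Waclaw's branch passes to Waclaw's issue by representation.
The 1/6 is divided into 3 equal shares of 1/18 among Danuta, Jolanta, Bogdan.
Danuta is living and takes 1/18.
Jolanta predeceased; the 1/18 allotted to Jolanta's branch passes to Jolanta's issue by representation.
The 1/18 is divided into 2 equal shares of 1/36 among Zofia, Franciszka.
Zofia is living and takes 1/36.
Franciszka is living and takes 1/36.
Bogdan is living and takes 1/18.
Radoslaw is living and takes 1/6.
Agnieszka predeceased; the 1/6 allotted to Agnieszka's branch passes to Agnieszka's issue by representation.
The 1/6 is divided into 2 equal shares of 1/12 among Mieczyslaw, Urszula.
Mieczyslaw is living and takes 1/12.
Urszula predeceased; the 1/12 allotted to Urszula's branch passes to Urszula's issue by representation.
The 1/12 is divided into 3 equal shares of 1/36 among Pelagia, Tadeusz, Ireneusz.
Pelagia is living and takes 1/36.
Tadeusz is living and takes 1/36.
Ireneusz is living and takes 1/36.
Eliasz predeceased; the 1/6 allotted to Eliasz's branch passes to Eliasz's issue by representation.
The 1/6 is divided into 3 equal shares of 1/18 among Oleg, Nadia, Halina.
Oleg is living and takes 1/18.
Nadia is living and takes 1/18.
Halina is living and takes 1/18.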